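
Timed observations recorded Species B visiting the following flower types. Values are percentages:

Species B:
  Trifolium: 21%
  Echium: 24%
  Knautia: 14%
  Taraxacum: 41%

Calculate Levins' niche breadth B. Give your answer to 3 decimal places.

3.455

Convert percentages to proportions (divide by 100).
Σpᵢ² = 0.21² + 0.24² + 0.14² + 0.41² = 0.0441 + 0.0576 + 0.0196 + 0.1681 = 0.2894
B = 1 / 0.2894 = 3.45543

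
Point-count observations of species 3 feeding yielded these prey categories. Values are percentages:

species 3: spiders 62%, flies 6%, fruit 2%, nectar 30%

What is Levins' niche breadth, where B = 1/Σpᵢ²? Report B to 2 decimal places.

2.09

Convert percentages to proportions (divide by 100).
Σpᵢ² = 0.62² + 0.06² + 0.02² + 0.30² = 0.3844 + 0.0036 + 0.0004 + 0.0900 = 0.4784
B = 1 / 0.4784 = 2.0903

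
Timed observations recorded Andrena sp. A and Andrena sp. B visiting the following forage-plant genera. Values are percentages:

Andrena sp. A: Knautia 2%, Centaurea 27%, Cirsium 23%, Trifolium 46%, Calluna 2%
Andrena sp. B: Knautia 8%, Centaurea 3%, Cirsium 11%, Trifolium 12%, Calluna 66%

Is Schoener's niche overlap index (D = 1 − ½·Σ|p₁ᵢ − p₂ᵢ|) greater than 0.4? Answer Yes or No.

No

Convert percentages to proportions (divide by 100).
Σ|p₁ᵢ − p₂ᵢ| = 0.06 + 0.24 + 0.12 + 0.34 + 0.64 = 1.40
D = 1 − ½ × 1.40 = 1 − 0.700 = 0.3000
D = 0.3000 < 0.4 → No.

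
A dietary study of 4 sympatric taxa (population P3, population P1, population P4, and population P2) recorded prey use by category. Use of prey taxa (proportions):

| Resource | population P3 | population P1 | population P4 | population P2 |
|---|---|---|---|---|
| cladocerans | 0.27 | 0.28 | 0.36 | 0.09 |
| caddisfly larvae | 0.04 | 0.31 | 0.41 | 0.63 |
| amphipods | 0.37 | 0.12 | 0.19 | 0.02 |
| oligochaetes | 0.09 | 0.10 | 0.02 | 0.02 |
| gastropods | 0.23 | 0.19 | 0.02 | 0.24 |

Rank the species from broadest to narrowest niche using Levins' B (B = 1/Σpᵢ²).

Σp_P3ᵢ² = 0.27² + 0.04² + 0.37² + 0.09² + 0.23² = 0.0729 + 0.0016 + 0.1369 + 0.0081 + 0.0529 = 0.2724
B_P3 = 1 / 0.2724 = 3.6711
Σp_P1ᵢ² = 0.28² + 0.31² + 0.12² + 0.10² + 0.19² = 0.0784 + 0.0961 + 0.0144 + 0.0100 + 0.0361 = 0.2350
B_P1 = 1 / 0.2350 = 4.2553
Σp_P4ᵢ² = 0.36² + 0.41² + 0.19² + 0.02² + 0.02² = 0.1296 + 0.1681 + 0.0361 + 0.0004 + 0.0004 = 0.3346
B_P4 = 1 / 0.3346 = 2.9886
Σp_P2ᵢ² = 0.09² + 0.63² + 0.02² + 0.02² + 0.24² = 0.0081 + 0.3969 + 0.0004 + 0.0004 + 0.0576 = 0.4634
B_P2 = 1 / 0.4634 = 2.1580
Ranking by B (broadest → narrowest): population P1 (4.26) > population P3 (3.67) > population P4 (2.99) > population P2 (2.16)

population P1 > population P3 > population P4 > population P2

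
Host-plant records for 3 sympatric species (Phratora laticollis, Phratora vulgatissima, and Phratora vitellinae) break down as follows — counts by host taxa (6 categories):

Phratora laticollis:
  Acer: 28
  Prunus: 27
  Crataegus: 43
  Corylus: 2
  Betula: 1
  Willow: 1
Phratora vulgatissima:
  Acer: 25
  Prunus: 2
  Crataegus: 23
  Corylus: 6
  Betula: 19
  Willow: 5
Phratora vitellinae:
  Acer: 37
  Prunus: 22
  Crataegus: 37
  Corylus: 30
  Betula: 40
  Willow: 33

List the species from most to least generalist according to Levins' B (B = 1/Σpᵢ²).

Proportions for Phratora laticollis (n=102): 28/102=0.2745, 27/102=0.2647, 43/102=0.4216, 2/102=0.0196, 1/102=0.0098, 1/102=0.0098
Proportions for Phratora vulgatissima (n=80): 25/80=0.3125, 2/80=0.0250, 23/80=0.2875, 6/80=0.0750, 19/80=0.2375, 5/80=0.0625
Proportions for Phratora vitellinae (n=199): 37/199=0.1859, 22/199=0.1106, 37/199=0.1859, 30/199=0.1508, 40/199=0.2010, 33/199=0.1658
Σp_latiᵢ² = 0.2745² + 0.2647² + 0.4216² + 0.0196² + 0.0098² + 0.0098² = 0.075350 + 0.070066 + 0.177747 + 0.000384 + 0.000096 + 0.000096 = 0.323739
B_lati = 1 / 0.323739 = 3.0889
Σp_vulgᵢ² = 0.3125² + 0.0250² + 0.2875² + 0.0750² + 0.2375² + 0.0625² = 0.097656 + 0.000625 + 0.082656 + 0.005625 + 0.056406 + 0.003906 = 0.246874
B_vulg = 1 / 0.246874 = 4.0506
Σp_viteᵢ² = 0.1859² + 0.1106² + 0.1859² + 0.1508² + 0.2010² + 0.1658² = 0.034559 + 0.012232 + 0.034559 + 0.022741 + 0.040401 + 0.027490 = 0.171982
B_vite = 1 / 0.171982 = 5.8146
Ranking by B (broadest → narrowest): Phratora vitellinae (5.81) > Phratora vulgatissima (4.05) > Phratora laticollis (3.09)

Phratora vitellinae > Phratora vulgatissima > Phratora laticollis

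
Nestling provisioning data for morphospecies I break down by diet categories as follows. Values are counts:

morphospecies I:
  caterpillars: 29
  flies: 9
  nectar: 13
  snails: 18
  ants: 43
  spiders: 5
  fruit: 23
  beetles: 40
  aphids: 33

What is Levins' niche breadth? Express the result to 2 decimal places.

Proportions for morphospecies I (n=213): 29/213=0.1362, 9/213=0.0423, 13/213=0.0610, 18/213=0.0845, 43/213=0.2019, 5/213=0.0235, 23/213=0.1080, 40/213=0.1878, 33/213=0.1549
Σpᵢ² = 0.1362² + 0.0423² + 0.0610² + 0.0845² + 0.2019² + 0.0235² + 0.1080² + 0.1878² + 0.1549² = 0.018550 + 0.001789 + 0.003721 + 0.007140 + 0.040764 + 0.000552 + 0.011664 + 0.035269 + 0.023994 = 0.143443
B = 1 / 0.143443 = 6.9714

6.97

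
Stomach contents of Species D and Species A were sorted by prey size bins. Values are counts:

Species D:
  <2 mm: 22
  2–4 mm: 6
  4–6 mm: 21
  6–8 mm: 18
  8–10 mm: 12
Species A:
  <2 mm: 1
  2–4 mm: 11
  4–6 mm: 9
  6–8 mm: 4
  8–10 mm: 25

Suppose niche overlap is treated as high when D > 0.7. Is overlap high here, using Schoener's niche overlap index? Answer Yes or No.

Proportions for Species D (n=79): 22/79=0.2785, 6/79=0.0759, 21/79=0.2658, 18/79=0.2278, 12/79=0.1519
Proportions for Species A (n=50): 1/50=0.0200, 11/50=0.2200, 9/50=0.1800, 4/50=0.0800, 25/50=0.5000
Σ|p₁ᵢ − p₂ᵢ| = 0.2585 + 0.1441 + 0.0858 + 0.1478 + 0.3481 = 0.9843
D = 1 − ½ × 0.9843 = 1 − 0.49215 = 0.50785
D = 0.50785 < 0.7 → No.

No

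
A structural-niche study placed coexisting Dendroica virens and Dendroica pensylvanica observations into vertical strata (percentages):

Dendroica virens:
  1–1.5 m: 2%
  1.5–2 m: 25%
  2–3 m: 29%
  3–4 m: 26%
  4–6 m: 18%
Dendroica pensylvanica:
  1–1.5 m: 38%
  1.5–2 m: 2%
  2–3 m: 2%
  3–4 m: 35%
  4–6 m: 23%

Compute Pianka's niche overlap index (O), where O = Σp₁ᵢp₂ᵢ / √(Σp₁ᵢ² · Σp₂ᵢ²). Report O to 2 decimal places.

0.54

Convert percentages to proportions (divide by 100).
Σ p₁ᵢp₂ᵢ = 0.0076 + 0.0050 + 0.0058 + 0.0910 + 0.0414 = 0.1508
Σp_1ᵢ² = 0.02² + 0.25² + 0.29² + 0.26² + 0.18² = 0.0004 + 0.0625 + 0.0841 + 0.0676 + 0.0324 = 0.2470
Σp_2ᵢ² = 0.38² + 0.02² + 0.02² + 0.35² + 0.23² = 0.1444 + 0.0004 + 0.0004 + 0.1225 + 0.0529 = 0.3206
O = 0.1508 / √(0.2470 × 0.3206) = 0.1508 / 0.28140 = 0.5359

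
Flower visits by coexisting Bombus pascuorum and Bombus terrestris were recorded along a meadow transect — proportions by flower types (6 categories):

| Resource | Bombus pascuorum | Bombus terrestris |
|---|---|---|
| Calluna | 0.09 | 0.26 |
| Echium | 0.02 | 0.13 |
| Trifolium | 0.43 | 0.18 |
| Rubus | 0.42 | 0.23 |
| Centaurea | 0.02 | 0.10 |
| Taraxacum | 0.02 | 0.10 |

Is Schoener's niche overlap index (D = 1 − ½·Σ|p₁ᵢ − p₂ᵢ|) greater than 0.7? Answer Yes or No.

Σ|p₁ᵢ − p₂ᵢ| = 0.17 + 0.11 + 0.25 + 0.19 + 0.08 + 0.08 = 0.88
D = 1 − ½ × 0.88 = 1 − 0.440 = 0.5600
D = 0.5600 < 0.7 → No.

No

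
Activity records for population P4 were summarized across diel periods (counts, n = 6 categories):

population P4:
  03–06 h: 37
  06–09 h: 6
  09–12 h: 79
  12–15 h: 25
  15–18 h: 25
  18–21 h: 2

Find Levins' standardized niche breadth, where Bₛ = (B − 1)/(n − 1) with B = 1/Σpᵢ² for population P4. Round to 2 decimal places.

0.48

Proportions for population P4 (n=174): 37/174=0.2126, 6/174=0.0345, 79/174=0.4540, 25/174=0.1437, 25/174=0.1437, 2/174=0.0115
Σpᵢ² = 0.2126² + 0.0345² + 0.4540² + 0.1437² + 0.1437² + 0.0115² = 0.045199 + 0.001190 + 0.206116 + 0.020650 + 0.020650 + 0.000132 = 0.293937
B = 1 / 0.293937 = 3.4021
Bₛ = (B − 1)/(n − 1) = (3.4021 − 1)/(6 − 1) = 2.4021/5 = 0.4804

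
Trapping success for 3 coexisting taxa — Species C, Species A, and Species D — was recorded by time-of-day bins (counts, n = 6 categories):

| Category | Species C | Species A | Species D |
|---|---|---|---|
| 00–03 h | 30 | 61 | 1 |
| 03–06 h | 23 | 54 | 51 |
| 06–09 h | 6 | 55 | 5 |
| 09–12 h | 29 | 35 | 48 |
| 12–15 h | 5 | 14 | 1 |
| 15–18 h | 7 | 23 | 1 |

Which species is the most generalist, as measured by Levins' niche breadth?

Species A

Proportions for Species C (n=100): 30/100=0.3000, 23/100=0.2300, 6/100=0.0600, 29/100=0.2900, 5/100=0.0500, 7/100=0.0700
Proportions for Species A (n=242): 61/242=0.2521, 54/242=0.2231, 55/242=0.2273, 35/242=0.1446, 14/242=0.0579, 23/242=0.0950
Proportions for Species D (n=107): 1/107=0.0093, 51/107=0.4766, 5/107=0.0467, 48/107=0.4486, 1/107=0.0093, 1/107=0.0093
Σp_Cᵢ² = 0.3000² + 0.2300² + 0.0600² + 0.2900² + 0.0500² + 0.0700² = 0.090000 + 0.052900 + 0.003600 + 0.084100 + 0.002500 + 0.004900 = 0.238000
B_C = 1 / 0.238000 = 4.2017
Σp_Aᵢ² = 0.2521² + 0.2231² + 0.2273² + 0.1446² + 0.0579² + 0.0950² = 0.063554 + 0.049774 + 0.051665 + 0.020909 + 0.003352 + 0.009025 = 0.198279
B_A = 1 / 0.198279 = 5.0434
Σp_Dᵢ² = 0.0093² + 0.4766² + 0.0467² + 0.4486² + 0.0093² + 0.0093² = 0.000086 + 0.227148 + 0.002181 + 0.201242 + 0.000086 + 0.000086 = 0.430829
B_D = 1 / 0.430829 = 2.3211
Highest B → broadest niche (most generalist): Species A (B = 5.04).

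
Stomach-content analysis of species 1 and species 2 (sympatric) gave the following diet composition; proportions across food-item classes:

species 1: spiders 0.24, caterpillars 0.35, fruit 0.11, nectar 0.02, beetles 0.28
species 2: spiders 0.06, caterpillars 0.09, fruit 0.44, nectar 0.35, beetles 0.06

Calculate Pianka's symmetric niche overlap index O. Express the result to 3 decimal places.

Σ p₁ᵢp₂ᵢ = 0.0144 + 0.0315 + 0.0484 + 0.0070 + 0.0168 = 0.1181
Σp_1ᵢ² = 0.24² + 0.35² + 0.11² + 0.02² + 0.28² = 0.0576 + 0.1225 + 0.0121 + 0.0004 + 0.0784 = 0.2710
Σp_2ᵢ² = 0.06² + 0.09² + 0.44² + 0.35² + 0.06² = 0.0036 + 0.0081 + 0.1936 + 0.1225 + 0.0036 = 0.3314
O = 0.1181 / √(0.2710 × 0.3314) = 0.1181 / 0.299682 = 0.39408

0.394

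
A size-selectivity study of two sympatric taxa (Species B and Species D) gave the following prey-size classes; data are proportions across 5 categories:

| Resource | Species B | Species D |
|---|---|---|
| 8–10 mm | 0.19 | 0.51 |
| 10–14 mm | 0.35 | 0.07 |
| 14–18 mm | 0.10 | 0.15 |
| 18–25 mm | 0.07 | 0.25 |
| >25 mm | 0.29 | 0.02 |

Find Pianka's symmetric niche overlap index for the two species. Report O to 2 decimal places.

Σ p₁ᵢp₂ᵢ = 0.0969 + 0.0245 + 0.0150 + 0.0175 + 0.0058 = 0.1597
Σp_1ᵢ² = 0.19² + 0.35² + 0.10² + 0.07² + 0.29² = 0.0361 + 0.1225 + 0.0100 + 0.0049 + 0.0841 = 0.2576
Σp_2ᵢ² = 0.51² + 0.07² + 0.15² + 0.25² + 0.02² = 0.2601 + 0.0049 + 0.0225 + 0.0625 + 0.0004 = 0.3504
O = 0.1597 / √(0.2576 × 0.3504) = 0.1597 / 0.30044 = 0.5316

0.53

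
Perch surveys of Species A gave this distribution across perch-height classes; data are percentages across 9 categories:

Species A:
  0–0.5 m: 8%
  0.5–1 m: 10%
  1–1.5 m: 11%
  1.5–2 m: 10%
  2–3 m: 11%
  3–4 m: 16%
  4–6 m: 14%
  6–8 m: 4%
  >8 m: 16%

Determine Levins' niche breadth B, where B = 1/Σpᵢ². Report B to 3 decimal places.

Convert percentages to proportions (divide by 100).
Σpᵢ² = 0.08² + 0.10² + 0.11² + 0.10² + 0.11² + 0.16² + 0.14² + 0.04² + 0.16² = 0.0064 + 0.0100 + 0.0121 + 0.0100 + 0.0121 + 0.0256 + 0.0196 + 0.0016 + 0.0256 = 0.1230
B = 1 / 0.1230 = 8.13008

8.130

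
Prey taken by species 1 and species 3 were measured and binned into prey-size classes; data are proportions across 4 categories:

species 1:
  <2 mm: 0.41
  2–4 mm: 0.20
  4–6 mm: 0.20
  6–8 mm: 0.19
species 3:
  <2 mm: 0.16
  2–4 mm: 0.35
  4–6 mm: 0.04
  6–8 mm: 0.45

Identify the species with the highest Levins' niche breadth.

Σp_1ᵢ² = 0.41² + 0.20² + 0.20² + 0.19² = 0.1681 + 0.0400 + 0.0400 + 0.0361 = 0.2842
B_1 = 1 / 0.2842 = 3.5186
Σp_3ᵢ² = 0.16² + 0.35² + 0.04² + 0.45² = 0.0256 + 0.1225 + 0.0016 + 0.2025 = 0.3522
B_3 = 1 / 0.3522 = 2.8393
Highest B → broadest niche (most generalist): species 1 (B = 3.52).

species 1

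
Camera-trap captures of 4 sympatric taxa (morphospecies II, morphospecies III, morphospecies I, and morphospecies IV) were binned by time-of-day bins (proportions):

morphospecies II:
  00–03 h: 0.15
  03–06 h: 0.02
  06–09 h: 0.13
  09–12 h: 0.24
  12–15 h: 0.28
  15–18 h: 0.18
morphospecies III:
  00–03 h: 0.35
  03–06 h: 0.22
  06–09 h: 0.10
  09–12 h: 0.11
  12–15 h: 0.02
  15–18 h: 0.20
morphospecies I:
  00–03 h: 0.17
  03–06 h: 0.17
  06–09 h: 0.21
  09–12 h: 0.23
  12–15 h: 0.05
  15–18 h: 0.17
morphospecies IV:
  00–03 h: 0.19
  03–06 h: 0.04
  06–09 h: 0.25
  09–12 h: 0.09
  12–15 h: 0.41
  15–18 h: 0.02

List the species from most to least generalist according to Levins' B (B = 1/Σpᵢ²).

morphospecies I > morphospecies II > morphospecies III > morphospecies IV

Σp_IIᵢ² = 0.15² + 0.02² + 0.13² + 0.24² + 0.28² + 0.18² = 0.0225 + 0.0004 + 0.0169 + 0.0576 + 0.0784 + 0.0324 = 0.2082
B_II = 1 / 0.2082 = 4.8031
Σp_IIIᵢ² = 0.35² + 0.22² + 0.10² + 0.11² + 0.02² + 0.20² = 0.1225 + 0.0484 + 0.0100 + 0.0121 + 0.0004 + 0.0400 = 0.2334
B_III = 1 / 0.2334 = 4.2845
Σp_Iᵢ² = 0.17² + 0.17² + 0.21² + 0.23² + 0.05² + 0.17² = 0.0289 + 0.0289 + 0.0441 + 0.0529 + 0.0025 + 0.0289 = 0.1862
B_I = 1 / 0.1862 = 5.3706
Σp_IVᵢ² = 0.19² + 0.04² + 0.25² + 0.09² + 0.41² + 0.02² = 0.0361 + 0.0016 + 0.0625 + 0.0081 + 0.1681 + 0.0004 = 0.2768
B_IV = 1 / 0.2768 = 3.6127
Ranking by B (broadest → narrowest): morphospecies I (5.37) > morphospecies II (4.80) > morphospecies III (4.28) > morphospecies IV (3.61)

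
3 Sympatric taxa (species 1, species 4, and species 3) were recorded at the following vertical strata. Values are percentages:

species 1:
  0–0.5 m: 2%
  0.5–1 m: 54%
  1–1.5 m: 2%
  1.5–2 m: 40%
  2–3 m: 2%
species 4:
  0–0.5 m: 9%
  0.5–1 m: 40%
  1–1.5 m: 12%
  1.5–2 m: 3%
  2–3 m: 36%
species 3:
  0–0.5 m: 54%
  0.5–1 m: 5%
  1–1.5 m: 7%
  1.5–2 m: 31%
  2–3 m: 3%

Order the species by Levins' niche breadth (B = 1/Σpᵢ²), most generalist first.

species 4 > species 3 > species 1

Convert percentages to proportions (divide by 100).
Σp_1ᵢ² = 0.02² + 0.54² + 0.02² + 0.40² + 0.02² = 0.0004 + 0.2916 + 0.0004 + 0.1600 + 0.0004 = 0.4528
B_1 = 1 / 0.4528 = 2.2085
Σp_4ᵢ² = 0.09² + 0.40² + 0.12² + 0.03² + 0.36² = 0.0081 + 0.1600 + 0.0144 + 0.0009 + 0.1296 = 0.3130
B_4 = 1 / 0.3130 = 3.1949
Σp_3ᵢ² = 0.54² + 0.05² + 0.07² + 0.31² + 0.03² = 0.2916 + 0.0025 + 0.0049 + 0.0961 + 0.0009 = 0.3960
B_3 = 1 / 0.3960 = 2.5253
Ranking by B (broadest → narrowest): species 4 (3.19) > species 3 (2.53) > species 1 (2.21)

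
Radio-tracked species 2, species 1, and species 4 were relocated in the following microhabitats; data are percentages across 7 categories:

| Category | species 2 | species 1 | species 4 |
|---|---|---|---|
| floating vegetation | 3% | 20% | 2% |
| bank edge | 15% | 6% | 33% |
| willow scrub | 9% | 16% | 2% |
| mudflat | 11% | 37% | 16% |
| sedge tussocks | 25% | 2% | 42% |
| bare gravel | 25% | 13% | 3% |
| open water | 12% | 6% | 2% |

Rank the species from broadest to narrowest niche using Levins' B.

species 2 > species 1 > species 4

Convert percentages to proportions (divide by 100).
Σp_2ᵢ² = 0.03² + 0.15² + 0.09² + 0.11² + 0.25² + 0.25² + 0.12² = 0.0009 + 0.0225 + 0.0081 + 0.0121 + 0.0625 + 0.0625 + 0.0144 = 0.1830
B_2 = 1 / 0.1830 = 5.4645
Σp_1ᵢ² = 0.20² + 0.06² + 0.16² + 0.37² + 0.02² + 0.13² + 0.06² = 0.0400 + 0.0036 + 0.0256 + 0.1369 + 0.0004 + 0.0169 + 0.0036 = 0.2270
B_1 = 1 / 0.2270 = 4.4053
Σp_4ᵢ² = 0.02² + 0.33² + 0.02² + 0.16² + 0.42² + 0.03² + 0.02² = 0.0004 + 0.1089 + 0.0004 + 0.0256 + 0.1764 + 0.0009 + 0.0004 = 0.3130
B_4 = 1 / 0.3130 = 3.1949
Ranking by B (broadest → narrowest): species 2 (5.46) > species 1 (4.41) > species 4 (3.19)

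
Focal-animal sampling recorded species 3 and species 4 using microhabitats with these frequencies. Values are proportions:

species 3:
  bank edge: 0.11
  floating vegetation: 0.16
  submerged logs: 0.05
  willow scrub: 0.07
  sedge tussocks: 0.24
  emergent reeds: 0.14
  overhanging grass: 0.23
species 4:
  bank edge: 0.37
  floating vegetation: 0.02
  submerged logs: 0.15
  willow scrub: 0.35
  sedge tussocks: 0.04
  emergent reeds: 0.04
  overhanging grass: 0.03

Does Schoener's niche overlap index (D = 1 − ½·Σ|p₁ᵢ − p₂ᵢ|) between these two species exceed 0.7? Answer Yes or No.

No

Σ|p₁ᵢ − p₂ᵢ| = 0.26 + 0.14 + 0.10 + 0.28 + 0.20 + 0.10 + 0.20 = 1.28
D = 1 − ½ × 1.28 = 1 − 0.640 = 0.3600
D = 0.3600 < 0.7 → No.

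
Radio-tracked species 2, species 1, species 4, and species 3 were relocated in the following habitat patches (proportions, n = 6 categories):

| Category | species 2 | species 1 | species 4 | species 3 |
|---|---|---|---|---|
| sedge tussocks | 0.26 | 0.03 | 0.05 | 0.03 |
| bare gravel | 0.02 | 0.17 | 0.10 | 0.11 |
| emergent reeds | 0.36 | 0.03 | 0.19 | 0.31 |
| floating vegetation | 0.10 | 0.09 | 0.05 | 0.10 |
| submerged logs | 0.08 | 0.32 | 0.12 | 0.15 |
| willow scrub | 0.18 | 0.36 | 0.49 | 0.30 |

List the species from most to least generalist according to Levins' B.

species 3 > species 2 > species 1 > species 4

Σp_2ᵢ² = 0.26² + 0.02² + 0.36² + 0.10² + 0.08² + 0.18² = 0.0676 + 0.0004 + 0.1296 + 0.0100 + 0.0064 + 0.0324 = 0.2464
B_2 = 1 / 0.2464 = 4.0584
Σp_1ᵢ² = 0.03² + 0.17² + 0.03² + 0.09² + 0.32² + 0.36² = 0.0009 + 0.0289 + 0.0009 + 0.0081 + 0.1024 + 0.1296 = 0.2708
B_1 = 1 / 0.2708 = 3.6928
Σp_4ᵢ² = 0.05² + 0.10² + 0.19² + 0.05² + 0.12² + 0.49² = 0.0025 + 0.0100 + 0.0361 + 0.0025 + 0.0144 + 0.2401 = 0.3056
B_4 = 1 / 0.3056 = 3.2723
Σp_3ᵢ² = 0.03² + 0.11² + 0.31² + 0.10² + 0.15² + 0.30² = 0.0009 + 0.0121 + 0.0961 + 0.0100 + 0.0225 + 0.0900 = 0.2316
B_3 = 1 / 0.2316 = 4.3178
Ranking by B (broadest → narrowest): species 3 (4.32) > species 2 (4.06) > species 1 (3.69) > species 4 (3.27)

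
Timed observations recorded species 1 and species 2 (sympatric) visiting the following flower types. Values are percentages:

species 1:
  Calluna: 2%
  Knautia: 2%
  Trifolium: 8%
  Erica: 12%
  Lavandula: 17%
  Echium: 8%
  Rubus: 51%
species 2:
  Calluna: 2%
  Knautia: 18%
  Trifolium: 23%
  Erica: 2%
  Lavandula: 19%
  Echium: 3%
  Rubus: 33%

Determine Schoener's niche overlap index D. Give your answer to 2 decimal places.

0.67

Convert percentages to proportions (divide by 100).
Σ|p₁ᵢ − p₂ᵢ| = 0.00 + 0.16 + 0.15 + 0.10 + 0.02 + 0.05 + 0.18 = 0.66
D = 1 − ½ × 0.66 = 1 − 0.330 = 0.6700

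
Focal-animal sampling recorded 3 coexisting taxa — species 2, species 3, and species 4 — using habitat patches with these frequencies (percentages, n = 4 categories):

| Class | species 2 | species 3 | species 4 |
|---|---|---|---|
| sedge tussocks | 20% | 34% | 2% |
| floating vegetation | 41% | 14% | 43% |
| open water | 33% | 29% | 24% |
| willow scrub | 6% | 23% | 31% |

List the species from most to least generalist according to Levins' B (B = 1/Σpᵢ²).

Convert percentages to proportions (divide by 100).
Σp_2ᵢ² = 0.20² + 0.41² + 0.33² + 0.06² = 0.0400 + 0.1681 + 0.1089 + 0.0036 = 0.3206
B_2 = 1 / 0.3206 = 3.1192
Σp_3ᵢ² = 0.34² + 0.14² + 0.29² + 0.23² = 0.1156 + 0.0196 + 0.0841 + 0.0529 = 0.2722
B_3 = 1 / 0.2722 = 3.6738
Σp_4ᵢ² = 0.02² + 0.43² + 0.24² + 0.31² = 0.0004 + 0.1849 + 0.0576 + 0.0961 = 0.3390
B_4 = 1 / 0.3390 = 2.9499
Ranking by B (broadest → narrowest): species 3 (3.67) > species 2 (3.12) > species 4 (2.95)

species 3 > species 2 > species 4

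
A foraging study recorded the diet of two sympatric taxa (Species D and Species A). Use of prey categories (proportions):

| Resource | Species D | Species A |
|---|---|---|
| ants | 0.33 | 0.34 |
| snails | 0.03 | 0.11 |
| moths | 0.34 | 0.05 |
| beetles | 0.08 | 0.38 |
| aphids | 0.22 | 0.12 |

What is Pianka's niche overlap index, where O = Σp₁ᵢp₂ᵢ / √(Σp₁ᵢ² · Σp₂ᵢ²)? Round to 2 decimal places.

0.67

Σ p₁ᵢp₂ᵢ = 0.1122 + 0.0033 + 0.0170 + 0.0304 + 0.0264 = 0.1893
Σp_1ᵢ² = 0.33² + 0.03² + 0.34² + 0.08² + 0.22² = 0.1089 + 0.0009 + 0.1156 + 0.0064 + 0.0484 = 0.2802
Σp_2ᵢ² = 0.34² + 0.11² + 0.05² + 0.38² + 0.12² = 0.1156 + 0.0121 + 0.0025 + 0.1444 + 0.0144 = 0.2890
O = 0.1893 / √(0.2802 × 0.2890) = 0.1893 / 0.28457 = 0.6652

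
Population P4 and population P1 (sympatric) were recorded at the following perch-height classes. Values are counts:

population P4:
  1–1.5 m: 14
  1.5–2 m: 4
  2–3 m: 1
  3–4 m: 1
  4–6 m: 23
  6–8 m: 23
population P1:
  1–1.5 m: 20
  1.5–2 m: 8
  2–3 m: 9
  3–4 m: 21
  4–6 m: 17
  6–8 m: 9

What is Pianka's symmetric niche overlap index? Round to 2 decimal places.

Proportions for population P4 (n=66): 14/66=0.2121, 4/66=0.0606, 1/66=0.0152, 1/66=0.0152, 23/66=0.3485, 23/66=0.3485
Proportions for population P1 (n=84): 20/84=0.2381, 8/84=0.0952, 9/84=0.1071, 21/84=0.2500, 17/84=0.2024, 9/84=0.1071
Σ p₁ᵢp₂ᵢ = 0.050501 + 0.005769 + 0.001628 + 0.003800 + 0.070536 + 0.037324 = 0.169558
Σp_1ᵢ² = 0.2121² + 0.0606² + 0.0152² + 0.0152² + 0.3485² + 0.3485² = 0.044986 + 0.003672 + 0.000231 + 0.000231 + 0.121452 + 0.121452 = 0.292024
Σp_2ᵢ² = 0.2381² + 0.0952² + 0.1071² + 0.2500² + 0.2024² + 0.1071² = 0.056692 + 0.009063 + 0.011470 + 0.062500 + 0.040966 + 0.011470 = 0.192161
O = 0.169558 / √(0.292024 × 0.192161) = 0.169558 / 0.2368874 = 0.7158

0.72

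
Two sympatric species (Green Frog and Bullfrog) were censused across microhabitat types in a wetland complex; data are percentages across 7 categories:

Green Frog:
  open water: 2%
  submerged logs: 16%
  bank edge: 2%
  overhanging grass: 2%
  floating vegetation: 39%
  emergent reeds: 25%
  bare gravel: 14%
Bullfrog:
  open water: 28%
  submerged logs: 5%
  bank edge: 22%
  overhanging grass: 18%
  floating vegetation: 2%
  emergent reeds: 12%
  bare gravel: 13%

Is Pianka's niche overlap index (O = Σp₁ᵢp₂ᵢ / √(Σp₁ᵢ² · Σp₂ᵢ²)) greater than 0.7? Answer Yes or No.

No

Convert percentages to proportions (divide by 100).
Σ p₁ᵢp₂ᵢ = 0.0056 + 0.0080 + 0.0044 + 0.0036 + 0.0078 + 0.0300 + 0.0182 = 0.0776
Σp_1ᵢ² = 0.02² + 0.16² + 0.02² + 0.02² + 0.39² + 0.25² + 0.14² = 0.0004 + 0.0256 + 0.0004 + 0.0004 + 0.1521 + 0.0625 + 0.0196 = 0.2610
Σp_2ᵢ² = 0.28² + 0.05² + 0.22² + 0.18² + 0.02² + 0.12² + 0.13² = 0.0784 + 0.0025 + 0.0484 + 0.0324 + 0.0004 + 0.0144 + 0.0169 = 0.1934
O = 0.0776 / √(0.2610 × 0.1934) = 0.0776 / 0.22467 = 0.3454
O = 0.3454 < 0.7 → No.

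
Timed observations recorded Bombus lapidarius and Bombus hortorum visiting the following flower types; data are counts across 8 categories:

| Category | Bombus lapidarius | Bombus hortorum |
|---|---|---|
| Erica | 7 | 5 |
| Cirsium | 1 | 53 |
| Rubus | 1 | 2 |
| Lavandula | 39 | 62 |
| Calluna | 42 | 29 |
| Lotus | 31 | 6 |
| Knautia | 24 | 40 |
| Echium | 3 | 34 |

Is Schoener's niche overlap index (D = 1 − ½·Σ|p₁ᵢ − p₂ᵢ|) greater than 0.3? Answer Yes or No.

Proportions for Bombus lapidarius (n=148): 7/148=0.0473, 1/148=0.0068, 1/148=0.0068, 39/148=0.2635, 42/148=0.2838, 31/148=0.2095, 24/148=0.1622, 3/148=0.0203
Proportions for Bombus hortorum (n=231): 5/231=0.0216, 53/231=0.2294, 2/231=0.0087, 62/231=0.2684, 29/231=0.1255, 6/231=0.0260, 40/231=0.1732, 34/231=0.1472
Σ|p₁ᵢ − p₂ᵢ| = 0.0257 + 0.2226 + 0.0019 + 0.0049 + 0.1583 + 0.1835 + 0.0110 + 0.1269 = 0.7348
D = 1 − ½ × 0.7348 = 1 − 0.36740 = 0.63260
D = 0.63260 > 0.3 → Yes.

Yes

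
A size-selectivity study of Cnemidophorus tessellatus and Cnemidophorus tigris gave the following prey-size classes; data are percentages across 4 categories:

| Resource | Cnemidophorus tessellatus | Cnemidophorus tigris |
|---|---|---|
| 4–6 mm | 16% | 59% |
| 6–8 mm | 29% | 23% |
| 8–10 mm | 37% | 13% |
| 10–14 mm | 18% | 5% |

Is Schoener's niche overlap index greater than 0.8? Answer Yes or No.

No

Convert percentages to proportions (divide by 100).
Σ|p₁ᵢ − p₂ᵢ| = 0.43 + 0.06 + 0.24 + 0.13 = 0.86
D = 1 − ½ × 0.86 = 1 − 0.430 = 0.5700
D = 0.5700 < 0.8 → No.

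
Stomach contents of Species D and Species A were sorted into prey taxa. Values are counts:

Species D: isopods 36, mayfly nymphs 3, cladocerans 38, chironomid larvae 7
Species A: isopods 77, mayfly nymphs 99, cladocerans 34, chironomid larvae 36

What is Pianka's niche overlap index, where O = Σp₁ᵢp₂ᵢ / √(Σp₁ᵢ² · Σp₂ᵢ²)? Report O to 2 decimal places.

Proportions for Species D (n=84): 36/84=0.4286, 3/84=0.0357, 38/84=0.4524, 7/84=0.0833
Proportions for Species A (n=246): 77/246=0.3130, 99/246=0.4024, 34/246=0.1382, 36/246=0.1463
Σ p₁ᵢp₂ᵢ = 0.134152 + 0.014366 + 0.062522 + 0.012187 = 0.223227
Σp_1ᵢ² = 0.4286² + 0.0357² + 0.4524² + 0.0833² = 0.183698 + 0.001274 + 0.204666 + 0.006939 = 0.396577
Σp_2ᵢ² = 0.3130² + 0.4024² + 0.1382² + 0.1463² = 0.097969 + 0.161926 + 0.019099 + 0.021404 = 0.300398
O = 0.223227 / √(0.396577 × 0.300398) = 0.223227 / 0.3451535 = 0.6467

0.65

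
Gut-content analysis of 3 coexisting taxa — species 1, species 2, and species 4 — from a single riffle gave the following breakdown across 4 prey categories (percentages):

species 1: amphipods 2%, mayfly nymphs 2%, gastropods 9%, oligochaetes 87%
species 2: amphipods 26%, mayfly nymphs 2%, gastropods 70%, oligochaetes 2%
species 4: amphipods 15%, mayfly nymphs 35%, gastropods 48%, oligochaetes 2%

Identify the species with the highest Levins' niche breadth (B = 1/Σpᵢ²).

Convert percentages to proportions (divide by 100).
Σp_1ᵢ² = 0.02² + 0.02² + 0.09² + 0.87² = 0.0004 + 0.0004 + 0.0081 + 0.7569 = 0.7658
B_1 = 1 / 0.7658 = 1.3058
Σp_2ᵢ² = 0.26² + 0.02² + 0.70² + 0.02² = 0.0676 + 0.0004 + 0.4900 + 0.0004 = 0.5584
B_2 = 1 / 0.5584 = 1.7908
Σp_4ᵢ² = 0.15² + 0.35² + 0.48² + 0.02² = 0.0225 + 0.1225 + 0.2304 + 0.0004 = 0.3758
B_4 = 1 / 0.3758 = 2.6610
Highest B → broadest niche (most generalist): species 4 (B = 2.66).

species 4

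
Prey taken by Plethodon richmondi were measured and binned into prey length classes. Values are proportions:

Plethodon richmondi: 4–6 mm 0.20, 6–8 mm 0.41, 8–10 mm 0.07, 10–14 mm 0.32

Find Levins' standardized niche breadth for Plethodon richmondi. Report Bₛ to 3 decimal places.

Σpᵢ² = 0.20² + 0.41² + 0.07² + 0.32² = 0.0400 + 0.1681 + 0.0049 + 0.1024 = 0.3154
B = 1 / 0.3154 = 3.17058
Bₛ = (B − 1)/(n − 1) = (3.17058 − 1)/(4 − 1) = 2.17058/3 = 0.72353

0.724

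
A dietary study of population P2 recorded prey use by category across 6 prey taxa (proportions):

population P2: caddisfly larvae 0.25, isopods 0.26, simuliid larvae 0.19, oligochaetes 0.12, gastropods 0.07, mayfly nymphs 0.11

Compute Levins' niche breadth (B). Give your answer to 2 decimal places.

5.06

Σpᵢ² = 0.25² + 0.26² + 0.19² + 0.12² + 0.07² + 0.11² = 0.0625 + 0.0676 + 0.0361 + 0.0144 + 0.0049 + 0.0121 = 0.1976
B = 1 / 0.1976 = 5.0607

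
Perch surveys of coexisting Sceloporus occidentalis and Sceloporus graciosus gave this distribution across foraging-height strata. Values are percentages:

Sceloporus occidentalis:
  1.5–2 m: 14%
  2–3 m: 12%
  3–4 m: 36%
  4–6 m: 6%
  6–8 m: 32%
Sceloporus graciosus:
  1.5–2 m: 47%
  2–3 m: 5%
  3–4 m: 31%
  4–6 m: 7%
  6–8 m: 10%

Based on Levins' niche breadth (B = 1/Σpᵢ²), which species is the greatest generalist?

Sceloporus occidentalis

Convert percentages to proportions (divide by 100).
Σp_occiᵢ² = 0.14² + 0.12² + 0.36² + 0.06² + 0.32² = 0.0196 + 0.0144 + 0.1296 + 0.0036 + 0.1024 = 0.2696
B_occi = 1 / 0.2696 = 3.7092
Σp_gracᵢ² = 0.47² + 0.05² + 0.31² + 0.07² + 0.10² = 0.2209 + 0.0025 + 0.0961 + 0.0049 + 0.0100 = 0.3344
B_grac = 1 / 0.3344 = 2.9904
Highest B → broadest niche (most generalist): Sceloporus occidentalis (B = 3.71).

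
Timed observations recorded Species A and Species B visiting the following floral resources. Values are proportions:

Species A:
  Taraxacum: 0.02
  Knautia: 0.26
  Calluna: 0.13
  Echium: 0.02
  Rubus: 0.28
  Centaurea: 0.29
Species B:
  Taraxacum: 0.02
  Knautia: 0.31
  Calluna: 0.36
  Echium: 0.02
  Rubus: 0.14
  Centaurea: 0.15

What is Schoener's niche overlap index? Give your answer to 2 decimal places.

0.72

Σ|p₁ᵢ − p₂ᵢ| = 0.00 + 0.05 + 0.23 + 0.00 + 0.14 + 0.14 = 0.56
D = 1 − ½ × 0.56 = 1 − 0.280 = 0.7200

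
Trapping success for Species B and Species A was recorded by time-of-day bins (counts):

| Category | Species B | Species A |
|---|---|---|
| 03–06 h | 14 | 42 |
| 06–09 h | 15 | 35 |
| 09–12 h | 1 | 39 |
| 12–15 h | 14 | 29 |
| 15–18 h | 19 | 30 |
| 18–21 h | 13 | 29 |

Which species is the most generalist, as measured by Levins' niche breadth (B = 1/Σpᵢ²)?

Species A

Proportions for Species B (n=76): 14/76=0.1842, 15/76=0.1974, 1/76=0.0132, 14/76=0.1842, 19/76=0.2500, 13/76=0.1711
Proportions for Species A (n=204): 42/204=0.2059, 35/204=0.1716, 39/204=0.1912, 29/204=0.1422, 30/204=0.1471, 29/204=0.1422
Σp_Bᵢ² = 0.1842² + 0.1974² + 0.0132² + 0.1842² + 0.2500² + 0.1711² = 0.033930 + 0.038967 + 0.000174 + 0.033930 + 0.062500 + 0.029275 = 0.198776
B_B = 1 / 0.198776 = 5.0308
Σp_Aᵢ² = 0.2059² + 0.1716² + 0.1912² + 0.1422² + 0.1471² + 0.1422² = 0.042395 + 0.029447 + 0.036557 + 0.020221 + 0.021638 + 0.020221 = 0.170479
B_A = 1 / 0.170479 = 5.8658
Highest B → broadest niche (most generalist): Species A (B = 5.87).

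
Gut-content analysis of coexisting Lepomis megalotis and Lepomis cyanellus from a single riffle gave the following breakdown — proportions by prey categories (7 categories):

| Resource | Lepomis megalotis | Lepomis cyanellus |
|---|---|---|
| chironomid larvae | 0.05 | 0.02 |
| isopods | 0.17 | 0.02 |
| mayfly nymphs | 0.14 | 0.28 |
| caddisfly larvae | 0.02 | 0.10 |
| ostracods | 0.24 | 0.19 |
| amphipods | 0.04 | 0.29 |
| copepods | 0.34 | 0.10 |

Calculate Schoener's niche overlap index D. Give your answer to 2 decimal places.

Σ|p₁ᵢ − p₂ᵢ| = 0.03 + 0.15 + 0.14 + 0.08 + 0.05 + 0.25 + 0.24 = 0.94
D = 1 − ½ × 0.94 = 1 − 0.470 = 0.5300

0.53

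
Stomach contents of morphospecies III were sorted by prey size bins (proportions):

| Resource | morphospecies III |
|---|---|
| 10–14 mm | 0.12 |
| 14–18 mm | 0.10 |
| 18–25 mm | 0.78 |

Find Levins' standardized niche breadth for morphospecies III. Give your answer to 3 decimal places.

0.290

Σpᵢ² = 0.12² + 0.10² + 0.78² = 0.0144 + 0.0100 + 0.6084 = 0.6328
B = 1 / 0.6328 = 1.58028
Bₛ = (B − 1)/(n − 1) = (1.58028 − 1)/(3 − 1) = 0.58028/2 = 0.29014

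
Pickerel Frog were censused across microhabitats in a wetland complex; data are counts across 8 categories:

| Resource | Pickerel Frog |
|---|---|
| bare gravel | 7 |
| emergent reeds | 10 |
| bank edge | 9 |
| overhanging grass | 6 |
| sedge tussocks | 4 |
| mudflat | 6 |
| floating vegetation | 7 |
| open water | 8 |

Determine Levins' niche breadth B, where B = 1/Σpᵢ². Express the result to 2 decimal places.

7.54

Proportions for Pickerel Frog (n=57): 7/57=0.1228, 10/57=0.1754, 9/57=0.1579, 6/57=0.1053, 4/57=0.0702, 6/57=0.1053, 7/57=0.1228, 8/57=0.1404
Σpᵢ² = 0.1228² + 0.1754² + 0.1579² + 0.1053² + 0.0702² + 0.1053² + 0.1228² + 0.1404² = 0.015080 + 0.030765 + 0.024932 + 0.011088 + 0.004928 + 0.011088 + 0.015080 + 0.019712 = 0.132673
B = 1 / 0.132673 = 7.5373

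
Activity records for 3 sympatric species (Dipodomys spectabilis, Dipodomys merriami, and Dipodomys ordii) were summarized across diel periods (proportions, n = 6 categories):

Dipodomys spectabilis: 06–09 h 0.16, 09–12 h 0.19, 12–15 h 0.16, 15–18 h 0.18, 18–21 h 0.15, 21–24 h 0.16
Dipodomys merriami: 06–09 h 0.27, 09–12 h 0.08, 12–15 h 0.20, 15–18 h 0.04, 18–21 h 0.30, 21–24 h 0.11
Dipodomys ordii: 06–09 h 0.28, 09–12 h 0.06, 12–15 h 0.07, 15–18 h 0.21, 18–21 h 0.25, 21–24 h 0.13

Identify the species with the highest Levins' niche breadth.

Dipodomys spectabilis

Σp_specᵢ² = 0.16² + 0.19² + 0.16² + 0.18² + 0.15² + 0.16² = 0.0256 + 0.0361 + 0.0256 + 0.0324 + 0.0225 + 0.0256 = 0.1678
B_spec = 1 / 0.1678 = 5.9595
Σp_merrᵢ² = 0.27² + 0.08² + 0.20² + 0.04² + 0.30² + 0.11² = 0.0729 + 0.0064 + 0.0400 + 0.0016 + 0.0900 + 0.0121 = 0.2230
B_merr = 1 / 0.2230 = 4.4843
Σp_ordiᵢ² = 0.28² + 0.06² + 0.07² + 0.21² + 0.25² + 0.13² = 0.0784 + 0.0036 + 0.0049 + 0.0441 + 0.0625 + 0.0169 = 0.2104
B_ordi = 1 / 0.2104 = 4.7529
Highest B → broadest niche (most generalist): Dipodomys spectabilis (B = 5.96).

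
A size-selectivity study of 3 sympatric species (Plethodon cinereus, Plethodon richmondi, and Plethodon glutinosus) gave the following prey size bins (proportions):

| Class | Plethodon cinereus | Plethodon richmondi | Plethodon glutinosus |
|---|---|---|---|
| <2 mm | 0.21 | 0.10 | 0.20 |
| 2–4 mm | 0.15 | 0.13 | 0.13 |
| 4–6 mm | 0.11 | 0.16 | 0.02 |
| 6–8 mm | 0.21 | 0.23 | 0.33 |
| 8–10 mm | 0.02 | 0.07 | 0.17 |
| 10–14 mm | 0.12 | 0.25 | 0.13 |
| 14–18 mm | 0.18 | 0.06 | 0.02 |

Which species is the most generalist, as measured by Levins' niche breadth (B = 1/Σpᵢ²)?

Plethodon cinereus

Σp_cineᵢ² = 0.21² + 0.15² + 0.11² + 0.21² + 0.02² + 0.12² + 0.18² = 0.0441 + 0.0225 + 0.0121 + 0.0441 + 0.0004 + 0.0144 + 0.0324 = 0.1700
B_cine = 1 / 0.1700 = 5.8824
Σp_richᵢ² = 0.10² + 0.13² + 0.16² + 0.23² + 0.07² + 0.25² + 0.06² = 0.0100 + 0.0169 + 0.0256 + 0.0529 + 0.0049 + 0.0625 + 0.0036 = 0.1764
B_rich = 1 / 0.1764 = 5.6689
Σp_glutᵢ² = 0.20² + 0.13² + 0.02² + 0.33² + 0.17² + 0.13² + 0.02² = 0.0400 + 0.0169 + 0.0004 + 0.1089 + 0.0289 + 0.0169 + 0.0004 = 0.2124
B_glut = 1 / 0.2124 = 4.7081
Highest B → broadest niche (most generalist): Plethodon cinereus (B = 5.88).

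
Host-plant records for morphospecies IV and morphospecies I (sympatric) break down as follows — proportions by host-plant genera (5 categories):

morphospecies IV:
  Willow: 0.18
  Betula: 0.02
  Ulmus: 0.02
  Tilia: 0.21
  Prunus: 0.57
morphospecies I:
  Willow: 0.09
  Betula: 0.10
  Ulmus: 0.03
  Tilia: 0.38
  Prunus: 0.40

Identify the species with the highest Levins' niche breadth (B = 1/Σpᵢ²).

Σp_IVᵢ² = 0.18² + 0.02² + 0.02² + 0.21² + 0.57² = 0.0324 + 0.0004 + 0.0004 + 0.0441 + 0.3249 = 0.4022
B_IV = 1 / 0.4022 = 2.4863
Σp_Iᵢ² = 0.09² + 0.10² + 0.03² + 0.38² + 0.40² = 0.0081 + 0.0100 + 0.0009 + 0.1444 + 0.1600 = 0.3234
B_I = 1 / 0.3234 = 3.0921
Highest B → broadest niche (most generalist): morphospecies I (B = 3.09).

morphospecies I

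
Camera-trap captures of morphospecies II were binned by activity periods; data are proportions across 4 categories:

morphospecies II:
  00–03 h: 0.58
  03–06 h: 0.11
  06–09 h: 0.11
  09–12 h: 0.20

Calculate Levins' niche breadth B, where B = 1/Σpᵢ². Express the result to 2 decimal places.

2.50

Σpᵢ² = 0.58² + 0.11² + 0.11² + 0.20² = 0.3364 + 0.0121 + 0.0121 + 0.0400 = 0.4006
B = 1 / 0.4006 = 2.4963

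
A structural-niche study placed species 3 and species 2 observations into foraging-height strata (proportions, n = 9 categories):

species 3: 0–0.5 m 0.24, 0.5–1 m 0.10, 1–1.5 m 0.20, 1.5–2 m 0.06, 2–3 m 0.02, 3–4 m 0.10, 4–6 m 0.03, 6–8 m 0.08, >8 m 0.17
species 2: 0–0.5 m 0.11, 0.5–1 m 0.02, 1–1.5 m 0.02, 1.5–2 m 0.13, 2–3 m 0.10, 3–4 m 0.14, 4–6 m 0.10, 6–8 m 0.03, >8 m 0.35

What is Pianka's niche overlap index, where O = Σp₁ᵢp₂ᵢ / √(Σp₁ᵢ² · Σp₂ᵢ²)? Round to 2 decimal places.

0.69

Σ p₁ᵢp₂ᵢ = 0.0264 + 0.0020 + 0.0040 + 0.0078 + 0.0020 + 0.0140 + 0.0030 + 0.0024 + 0.0595 = 0.1211
Σp_1ᵢ² = 0.24² + 0.10² + 0.20² + 0.06² + 0.02² + 0.10² + 0.03² + 0.08² + 0.17² = 0.0576 + 0.0100 + 0.0400 + 0.0036 + 0.0004 + 0.0100 + 0.0009 + 0.0064 + 0.0289 = 0.1578
Σp_2ᵢ² = 0.11² + 0.02² + 0.02² + 0.13² + 0.10² + 0.14² + 0.10² + 0.03² + 0.35² = 0.0121 + 0.0004 + 0.0004 + 0.0169 + 0.0100 + 0.0196 + 0.0100 + 0.0009 + 0.1225 = 0.1928
O = 0.1211 / √(0.1578 × 0.1928) = 0.1211 / 0.17442 = 0.6943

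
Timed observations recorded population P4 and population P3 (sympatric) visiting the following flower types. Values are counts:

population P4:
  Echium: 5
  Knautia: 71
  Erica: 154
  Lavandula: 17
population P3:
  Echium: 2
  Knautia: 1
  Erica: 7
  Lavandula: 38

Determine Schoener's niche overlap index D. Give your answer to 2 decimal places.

Proportions for population P4 (n=247): 5/247=0.0202, 71/247=0.2874, 154/247=0.6235, 17/247=0.0688
Proportions for population P3 (n=48): 2/48=0.0417, 1/48=0.0208, 7/48=0.1458, 38/48=0.7917
Σ|p₁ᵢ − p₂ᵢ| = 0.0215 + 0.2666 + 0.4777 + 0.7229 = 1.4887
D = 1 − ½ × 1.4887 = 1 − 0.74435 = 0.25565

0.26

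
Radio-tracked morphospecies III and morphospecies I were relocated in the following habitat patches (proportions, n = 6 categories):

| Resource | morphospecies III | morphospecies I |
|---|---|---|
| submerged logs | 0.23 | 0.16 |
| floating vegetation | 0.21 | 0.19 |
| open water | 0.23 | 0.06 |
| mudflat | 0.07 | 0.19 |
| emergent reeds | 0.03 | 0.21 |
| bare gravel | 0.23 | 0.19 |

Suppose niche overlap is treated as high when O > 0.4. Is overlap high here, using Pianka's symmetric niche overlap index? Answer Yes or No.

Σ p₁ᵢp₂ᵢ = 0.0368 + 0.0399 + 0.0138 + 0.0133 + 0.0063 + 0.0437 = 0.1538
Σp_1ᵢ² = 0.23² + 0.21² + 0.23² + 0.07² + 0.03² + 0.23² = 0.0529 + 0.0441 + 0.0529 + 0.0049 + 0.0009 + 0.0529 = 0.2086
Σp_2ᵢ² = 0.16² + 0.19² + 0.06² + 0.19² + 0.21² + 0.19² = 0.0256 + 0.0361 + 0.0036 + 0.0361 + 0.0441 + 0.0361 = 0.1816
O = 0.1538 / √(0.2086 × 0.1816) = 0.1538 / 0.19463 = 0.7902
O = 0.7902 > 0.4 → Yes.

Yes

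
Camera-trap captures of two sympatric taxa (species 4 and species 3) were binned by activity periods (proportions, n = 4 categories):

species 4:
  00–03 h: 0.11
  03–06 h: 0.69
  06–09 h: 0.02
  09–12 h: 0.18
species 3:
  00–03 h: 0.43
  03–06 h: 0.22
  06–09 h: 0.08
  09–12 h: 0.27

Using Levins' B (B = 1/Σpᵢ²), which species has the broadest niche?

Σp_4ᵢ² = 0.11² + 0.69² + 0.02² + 0.18² = 0.0121 + 0.4761 + 0.0004 + 0.0324 = 0.5210
B_4 = 1 / 0.5210 = 1.9194
Σp_3ᵢ² = 0.43² + 0.22² + 0.08² + 0.27² = 0.1849 + 0.0484 + 0.0064 + 0.0729 = 0.3126
B_3 = 1 / 0.3126 = 3.1990
Highest B → broadest niche (most generalist): species 3 (B = 3.20).

species 3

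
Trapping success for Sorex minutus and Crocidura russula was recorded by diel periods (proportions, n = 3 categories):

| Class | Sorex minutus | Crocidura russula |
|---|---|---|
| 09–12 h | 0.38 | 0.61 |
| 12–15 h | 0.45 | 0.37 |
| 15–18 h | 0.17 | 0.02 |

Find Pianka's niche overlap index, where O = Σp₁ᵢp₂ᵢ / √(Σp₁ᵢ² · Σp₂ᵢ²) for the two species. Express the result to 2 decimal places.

0.92

Σ p₁ᵢp₂ᵢ = 0.2318 + 0.1665 + 0.0034 = 0.4017
Σp_1ᵢ² = 0.38² + 0.45² + 0.17² = 0.1444 + 0.2025 + 0.0289 = 0.3758
Σp_2ᵢ² = 0.61² + 0.37² + 0.02² = 0.3721 + 0.1369 + 0.0004 = 0.5094
O = 0.4017 / √(0.3758 × 0.5094) = 0.4017 / 0.43753 = 0.9181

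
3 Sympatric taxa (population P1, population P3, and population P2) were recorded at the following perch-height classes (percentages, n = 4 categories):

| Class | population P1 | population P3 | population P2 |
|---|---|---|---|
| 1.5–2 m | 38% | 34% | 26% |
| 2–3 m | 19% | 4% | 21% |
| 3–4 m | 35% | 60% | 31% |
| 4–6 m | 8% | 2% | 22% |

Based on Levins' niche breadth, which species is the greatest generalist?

population P2

Convert percentages to proportions (divide by 100).
Σp_P1ᵢ² = 0.38² + 0.19² + 0.35² + 0.08² = 0.1444 + 0.0361 + 0.1225 + 0.0064 = 0.3094
B_P1 = 1 / 0.3094 = 3.2321
Σp_P3ᵢ² = 0.34² + 0.04² + 0.60² + 0.02² = 0.1156 + 0.0016 + 0.3600 + 0.0004 = 0.4776
B_P3 = 1 / 0.4776 = 2.0938
Σp_P2ᵢ² = 0.26² + 0.21² + 0.31² + 0.22² = 0.0676 + 0.0441 + 0.0961 + 0.0484 = 0.2562
B_P2 = 1 / 0.2562 = 3.9032
Highest B → broadest niche (most generalist): population P2 (B = 3.90).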